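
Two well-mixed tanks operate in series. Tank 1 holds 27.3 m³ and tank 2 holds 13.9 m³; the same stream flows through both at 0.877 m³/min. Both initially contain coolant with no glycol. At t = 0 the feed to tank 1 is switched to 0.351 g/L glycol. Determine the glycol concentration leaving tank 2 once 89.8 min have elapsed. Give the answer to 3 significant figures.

Time constants: τᵢ = Vᵢ/Q for each well-mixed tank.
τ₁ = 27.3/0.877 = 31.129 min; τ₂ = 13.9/0.877 = 15.849 min.
Tank 1: C₁ = C_in(1 − e^(−t/τ₁)). Tank 2 (τ₁ ≠ τ₂): C₂ = C_in[1 − (τ₁ e^(−t/τ₁) − τ₂ e^(−t/τ₂))/(τ₁ − τ₂)].
At t = 89.8: e^(−t/τ₁) = 0.055867, e^(−t/τ₂) = 0.0034624.
C₂ = 0.351·[1 − (31.129·0.055867 − 15.849·0.0034624)/(15.279)] = 0.351·0.88977 = 0.31231 g/L.

0.312 g/L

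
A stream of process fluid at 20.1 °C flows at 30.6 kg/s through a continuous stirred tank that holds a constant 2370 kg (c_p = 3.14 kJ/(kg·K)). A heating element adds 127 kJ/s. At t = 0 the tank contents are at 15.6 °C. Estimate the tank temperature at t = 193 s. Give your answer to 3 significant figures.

20.9 °C

First-law balance (no shaft work): M c_p dT/dt = ṁ c_p (T_in − T) + 127.
τ = M/ṁ = 77.451 s; T_ss = T_in + Q̇/(ṁ c_p) = 20.1 + 127/(30.6·3.14) = 21.422 °C.
Integrating: T(t) = T_ss + (T₀ − T_ss) e^(−t/τ).
T(193) = 21.422 + (-5.8218)·e^(−193/77.451) = 21.422 + (-5.8218)·0.082753 = 20.940 °C.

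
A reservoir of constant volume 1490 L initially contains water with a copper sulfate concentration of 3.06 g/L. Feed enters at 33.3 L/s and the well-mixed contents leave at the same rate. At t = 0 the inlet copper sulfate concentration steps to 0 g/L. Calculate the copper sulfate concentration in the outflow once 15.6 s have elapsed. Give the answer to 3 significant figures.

2.16 g/L

Species balance on the tank: V dC/dt = Q(C_in − C).
So dC/dt = (C_in − C)/τ with τ = V/Q = 1490/33.3 = 44.745 s.
Integrating: C(t) = C_in + (C₀ − C_in) e^(−t/τ).
C(15.6) = 0 + (3.06 − 0)·e^(−15.6/44.745) = 0 + (3.0600)·0.70564 = 2.1593 g/L.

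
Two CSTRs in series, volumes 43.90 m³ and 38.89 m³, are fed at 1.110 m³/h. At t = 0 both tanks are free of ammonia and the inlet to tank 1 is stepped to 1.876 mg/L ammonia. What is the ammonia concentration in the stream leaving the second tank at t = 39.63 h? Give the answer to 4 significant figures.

Each tank obeys Vᵢ dCᵢ/dt = Q(Cᵢ₋₁ − Cᵢ), so τᵢ = Vᵢ/Q.
τ₁ = 43.90/1.110 = 39.5495 h; τ₂ = 38.89/1.110 = 35.0360 h.
Solving the cascade with C₁(0)=C₂(0)=0 gives C₂(t) = C_in[1 − (τ₁ e^(−t/τ₁) − τ₂ e^(−t/τ₂))/(τ₁ − τ₂)].
At t = 39.63: e^(−t/τ₁) = 0.367132, e^(−t/τ₂) = 0.322671.
C₂ = 1.876·[1 − (39.5495·0.367132 − 35.0360·0.322671)/(4.51351)] = 1.876·0.287744 = 0.539808 mg/L.

0.5398 mg/L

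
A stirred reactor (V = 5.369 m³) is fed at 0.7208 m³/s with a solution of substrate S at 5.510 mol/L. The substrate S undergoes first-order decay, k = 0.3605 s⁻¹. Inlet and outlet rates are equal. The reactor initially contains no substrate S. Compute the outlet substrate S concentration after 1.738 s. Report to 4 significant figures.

Species balance: V dC/dt = Q C_in − Q C − k V C.
dC/dt = (Q/V) C_in − (Q/V + k) C; effective rate a = Q/V + k = 0.134252 + 0.3605 = 0.494752 s⁻¹.
C_ss = Q C_in/(Q + kV) = 1.49515 mol/L; C(t) = C_ss + (C₀ − C_ss) e^(−a t).
C(1.738) = 1.49515 + (-1.49515)·e^(−0.494752·1.738) = 1.49515 + (-1.49515)·0.423213 = 0.862384 mol/L.

0.8624 mol/L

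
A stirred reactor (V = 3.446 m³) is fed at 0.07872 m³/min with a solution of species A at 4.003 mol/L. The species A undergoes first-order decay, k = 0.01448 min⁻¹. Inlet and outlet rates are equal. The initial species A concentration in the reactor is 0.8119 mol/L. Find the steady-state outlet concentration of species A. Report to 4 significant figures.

2.450 mol/L

V dC/dt = Q(C_in − C) − k V C.
At steady state: 0 = Q C_in − (Q + kV) C_ss, so C_ss = Q C_in/(Q + kV).
C_ss = 0.07872·4.003/(0.07872 + 0.01448·3.446) = 0.315116/0.128618 = 2.45001 mol/L.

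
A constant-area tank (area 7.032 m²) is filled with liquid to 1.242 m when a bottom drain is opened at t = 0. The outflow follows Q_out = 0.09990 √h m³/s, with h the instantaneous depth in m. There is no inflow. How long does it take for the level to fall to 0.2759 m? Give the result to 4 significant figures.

With no inflow, A dh/dt = −0.09990 √h.
∫ h^(−1/2) dh = −(0.09990/A) ∫ dt, giving 2√h = 2√h₀ − (0.09990/A) t.
t = 2A(√h₀ − √h)/0.09990 = 2·7.032·(√1.242 − √0.2759)/0.09990
  = 14.0640 × (1.11445 − 0.525262) / 0.09990 = 82.9464 s.

82.95 s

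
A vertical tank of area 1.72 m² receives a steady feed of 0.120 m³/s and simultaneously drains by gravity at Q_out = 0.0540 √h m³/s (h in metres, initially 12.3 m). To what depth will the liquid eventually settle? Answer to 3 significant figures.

4.94 m

Unsteady balance on liquid volume: A dh/dt = Q_in − 0.0540 √h. At steady state dh/dt = 0:
Q_in = 0.0540 √h_ss ⇒ √h_ss = 0.120/0.0540 = 2.2222.
h_ss = 2.2222² = 4.9383 m. (Since h₀ = 12.3 m > h_ss, the level will fall toward this value.)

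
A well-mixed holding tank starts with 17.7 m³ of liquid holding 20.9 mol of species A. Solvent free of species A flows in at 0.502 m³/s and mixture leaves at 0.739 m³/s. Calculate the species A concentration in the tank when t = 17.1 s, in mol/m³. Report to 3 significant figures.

0.681 mol/m³

Total volume: dV/dt = Q_in − Q_out = -0.23700 m³/s, so V(t) = 17.7 − 0.23700 t and V(17.1) = 13.647 m³.
No species A enters, so dm/dt = −Q_out · (m/V).
dm/m = −Q_out dt/(V₀ − 0.23700 t); integrating gives ln(m/m₀) = −(Q_out/(Q_in−Q_out)) ln(V/V₀).
m = m₀ (V₀/V)^(Q_out/(Q_in−Q_out)) = 20.9 × (17.7/13.647)^(-3.1181) = 9.2902 mol.
C = m/V = 9.2902/13.647 = 0.68074 mol/m³.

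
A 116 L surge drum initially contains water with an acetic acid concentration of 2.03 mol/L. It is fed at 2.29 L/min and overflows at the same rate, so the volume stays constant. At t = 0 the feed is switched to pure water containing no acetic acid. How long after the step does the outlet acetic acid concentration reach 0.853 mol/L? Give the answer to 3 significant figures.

43.9 min

Species balance: V dC/dt = Q(C_in − C) ⇒ τ = V/Q = 50.655 min.
C(t) = C_in + (C₀ − C_in) e^(−t/τ). Set C = 0.853 and solve for t:
e^(−t/τ) = (C − C_in)/(C₀ − C_in) = (0.853 − 0)/(2.03 − 0) = 0.42020
t = −τ ln(…) = 50.655 × 0.86703 = 43.920 min.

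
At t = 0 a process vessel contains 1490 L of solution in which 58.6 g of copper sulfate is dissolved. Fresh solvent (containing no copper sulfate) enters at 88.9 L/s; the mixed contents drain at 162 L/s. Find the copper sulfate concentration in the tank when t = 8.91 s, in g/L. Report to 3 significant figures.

0.0196 g/L

Let m(t) be the amount of copper sulfate. Volume: V(t) = V₀ + (Q_in − Q_out) t = 1490 − 73.100 t; V(8.91) = 838.68 L.
Species balance (pure solvent in): dm/dt = −Q_out · m/V(t).
Separate: dm/m = −Q_out dt/V(t) ⇒ ln(m/m₀) = −(Q_out/(Q_in−Q_out)) ln(V/V₀).
m = m₀ (V₀/V)^(Q_out/(Q_in−Q_out)) = 58.6 × (1490/838.68)^(-2.2161) = 16.397 g.
C = m/V = 16.397/838.68 = 0.019551 g/L.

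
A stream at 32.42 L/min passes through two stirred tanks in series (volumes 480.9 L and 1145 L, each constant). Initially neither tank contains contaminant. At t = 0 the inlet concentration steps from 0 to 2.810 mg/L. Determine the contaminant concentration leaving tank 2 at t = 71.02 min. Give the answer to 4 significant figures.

Each tank obeys Vᵢ dCᵢ/dt = Q(Cᵢ₋₁ − Cᵢ), so τᵢ = Vᵢ/Q.
τ₁ = 480.9/32.42 = 14.8334 min; τ₂ = 1145/32.42 = 35.3177 min.
Tank 1: C₁ = C_in(1 − e^(−t/τ₁)). Tank 2 (τ₁ ≠ τ₂): C₂ = C_in[1 − (τ₁ e^(−t/τ₁) − τ₂ e^(−t/τ₂))/(τ₁ − τ₂)].
At t = 71.02: e^(−t/τ₁) = 0.00833050, e^(−t/τ₂) = 0.133870.
C₂ = 2.810·[1 − (14.8334·0.00833050 − 35.3177·0.133870)/(-20.4843)] = 2.810·0.775223 = 2.17838 mg/L.

2.178 mg/L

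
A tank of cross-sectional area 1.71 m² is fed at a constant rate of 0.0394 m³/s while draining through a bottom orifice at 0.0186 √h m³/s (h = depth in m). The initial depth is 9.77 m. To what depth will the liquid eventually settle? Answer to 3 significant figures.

4.49 m

A dh/dt = Q_in − 0.0186 √h. Steady state requires inflow = outflow:
Q_in = 0.0186 √h_ss ⇒ √h_ss = 0.0394/0.0186 = 2.1183.
h_ss = 2.1183² = 4.4871 m. (Since h₀ = 9.77 m > h_ss, the level will fall toward this value.)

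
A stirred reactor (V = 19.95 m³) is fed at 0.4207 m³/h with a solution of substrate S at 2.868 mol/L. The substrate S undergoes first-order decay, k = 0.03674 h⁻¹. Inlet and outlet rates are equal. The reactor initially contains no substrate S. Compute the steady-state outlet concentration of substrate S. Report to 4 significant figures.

1.046 mol/L

V dC/dt = Q(C_in − C) − k V C.
At steady state: 0 = Q C_in − (Q + kV) C_ss, so C_ss = Q C_in/(Q + kV).
C_ss = 0.4207·2.868/(0.4207 + 0.03674·19.95) = 1.20657/1.15366 = 1.04586 mol/L.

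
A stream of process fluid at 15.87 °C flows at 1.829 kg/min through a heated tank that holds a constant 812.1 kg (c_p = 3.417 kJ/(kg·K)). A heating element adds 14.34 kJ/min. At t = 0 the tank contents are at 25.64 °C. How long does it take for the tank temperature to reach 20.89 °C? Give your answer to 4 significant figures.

448.0 min

Energy balance: M c_p dT/dt = ṁ c_p (T_in − T) + 14.34.
τ = M/ṁ = 444.013 min; T_ss = T_in + Q̇/(ṁ c_p) = 18.1645 °C.
T(t) = T_ss + (T₀ − T_ss) e^(−t/τ). Set T = 20.89:
e^(−t/τ) = (20.89 − 18.1645)/(25.64 − 18.1645) = 0.364590
t = −444.013 · ln(0.364590) = 448.001 min.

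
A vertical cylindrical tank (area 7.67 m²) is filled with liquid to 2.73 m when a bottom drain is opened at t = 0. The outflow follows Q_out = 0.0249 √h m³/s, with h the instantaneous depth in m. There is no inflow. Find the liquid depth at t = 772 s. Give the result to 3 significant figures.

A dh/dt = −Q_out = −0.0249 √h.
Separate and integrate: 2(√h − √h₀) = −(0.0249/A) t.
√h = √2.73 − 0.0249·772/(2·7.67) = 1.6523 − 1.2531 = 0.39916.
h = 0.39916² = 0.15932 m.

0.159 m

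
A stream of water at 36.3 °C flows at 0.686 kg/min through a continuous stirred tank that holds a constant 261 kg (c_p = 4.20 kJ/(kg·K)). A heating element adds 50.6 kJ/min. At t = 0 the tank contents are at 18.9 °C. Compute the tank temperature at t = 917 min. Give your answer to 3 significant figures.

M c_p dT/dt = ṁ c_p (T_in − T) + Q̇.
τ = M/ṁ = 380.47 min; T_ss = T_in + Q̇/(ṁ c_p) = 36.3 + 50.6/(0.686·4.20) = 53.862 °C.
This is linear first-order; T(t) = T_ss + (T₀ − T_ss) e^(−t/τ).
T(917) = 53.862 + (-34.962)·e^(−917/380.47) = 53.862 + (-34.962)·0.089797 = 50.723 °C.

50.7 °C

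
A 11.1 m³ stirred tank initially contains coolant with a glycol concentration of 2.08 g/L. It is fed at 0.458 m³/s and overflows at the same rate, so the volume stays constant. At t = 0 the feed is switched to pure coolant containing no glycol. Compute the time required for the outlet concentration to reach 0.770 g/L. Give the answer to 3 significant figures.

Species balance: V dC/dt = Q(C_in − C) ⇒ τ = V/Q = 24.236 s.
C(t) = C_in + (C₀ − C_in) e^(−t/τ). Set C = 0.770 and solve for t:
e^(−t/τ) = (C − C_in)/(C₀ − C_in) = (0.770 − 0)/(2.08 − 0) = 0.37019
t = −τ ln(…) = 24.236 × 0.99373 = 24.084 s.

24.1 s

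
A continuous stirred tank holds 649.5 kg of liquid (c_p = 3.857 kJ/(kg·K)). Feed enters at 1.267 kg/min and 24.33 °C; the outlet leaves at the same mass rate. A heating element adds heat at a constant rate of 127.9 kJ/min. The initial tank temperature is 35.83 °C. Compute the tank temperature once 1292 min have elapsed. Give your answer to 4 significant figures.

M c_p dT/dt = ṁ c_p (T_in − T) + Q̇.
Rearrange: dT/dt = (T_ss − T)/τ with τ = M/ṁ = 512.628 min and T_ss = T_in + Q̇/(ṁ c_p) = 50.5024 °C.
Solution: T(t) = T_ss + (T₀ − T_ss) e^(−t/τ).
T(1292) = 50.5024 + (-14.6724)·e^(−1292/512.628) = 50.5024 + (-14.6724)·0.0804319 = 49.3223 °C.

49.32 °C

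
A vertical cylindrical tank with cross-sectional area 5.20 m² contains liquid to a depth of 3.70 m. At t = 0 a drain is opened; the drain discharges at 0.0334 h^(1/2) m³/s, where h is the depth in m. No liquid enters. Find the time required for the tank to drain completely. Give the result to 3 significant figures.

599 s

A dh/dt = −Q_out = −0.0334 √h.
Separate and integrate: 2(√h − √h₀) = −(0.0334/A) t.
Tank is empty when √h = 0: t_empty = 2A√h₀/0.0334.
t_empty = 2·5.20·√3.70/0.0334 = 10.400·1.9235/0.0334 = 598.95 s.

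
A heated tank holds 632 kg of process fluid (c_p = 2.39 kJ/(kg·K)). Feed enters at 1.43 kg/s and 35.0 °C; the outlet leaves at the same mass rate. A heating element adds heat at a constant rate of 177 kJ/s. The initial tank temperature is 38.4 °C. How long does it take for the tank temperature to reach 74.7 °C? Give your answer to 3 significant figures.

613 s

Unsteady energy balance on the tank contents: M c_p dT/dt = ṁ c_p (T_in − T) + 177.
τ = M/ṁ = 441.96 s; T_ss = T_in + Q̇/(ṁ c_p) = 86.789 °C.
T(t) = T_ss + (T₀ − T_ss) e^(−t/τ). Set T = 74.7:
e^(−t/τ) = (74.7 − 86.789)/(38.4 − 86.789) = 0.24983
t = −441.96 · ln(0.24983) = 612.98 s.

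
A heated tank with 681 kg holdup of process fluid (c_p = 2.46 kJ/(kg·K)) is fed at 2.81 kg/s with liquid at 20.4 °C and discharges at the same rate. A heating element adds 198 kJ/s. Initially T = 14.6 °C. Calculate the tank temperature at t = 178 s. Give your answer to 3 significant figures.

Heat balance on the well-mixed liquid: M c_p dT/dt = ṁ c_p (T_in − T) + 198.
Rearrange: dT/dt = (T_ss − T)/τ with τ = M/ṁ = 242.35 s and T_ss = T_in + Q̇/(ṁ c_p) = 49.043 °C.
Integrating: T(t) = T_ss + (T₀ − T_ss) e^(−t/τ).
T(178) = 49.043 + (-34.443)·e^(−178/242.35) = 49.043 + (-34.443)·0.47976 = 32.519 °C.

32.5 °C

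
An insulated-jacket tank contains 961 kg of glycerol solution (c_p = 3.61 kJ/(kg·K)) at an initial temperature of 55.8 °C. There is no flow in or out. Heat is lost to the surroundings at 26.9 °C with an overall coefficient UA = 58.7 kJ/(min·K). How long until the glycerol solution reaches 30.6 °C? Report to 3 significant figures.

Lumped-capacitance energy balance: M c_p dT/dt = UA(T_amb − T).
τ = M c_p/UA = 59.101 min; T_ss = T_amb = 26.900 °C.
T(t) = T_ss + (T₀ − T_ss)e^(−t/τ); set T = 30.6:
t = −τ ln[(T − T_ss)/(T₀ − T_ss)] = −59.101 · ln(0.12803) = 121.48 min.

121 min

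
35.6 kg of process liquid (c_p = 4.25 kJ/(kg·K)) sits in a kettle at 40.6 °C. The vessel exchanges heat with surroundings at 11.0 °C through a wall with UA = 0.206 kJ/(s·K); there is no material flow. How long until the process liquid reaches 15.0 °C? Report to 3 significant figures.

1470 s

Heat balance on the well-mixed liquid: M c_p dT/dt = −UA(T − T_amb).
τ = M c_p/UA = 734.47 s; T_ss = T_amb = 11.000 °C.
T(t) = T_ss + (T₀ − T_ss)e^(−t/τ); set T = 15.0:
t = −τ ln[(T − T_ss)/(T₀ − T_ss)] = −734.47 · ln(0.13514) = 1470.0 s.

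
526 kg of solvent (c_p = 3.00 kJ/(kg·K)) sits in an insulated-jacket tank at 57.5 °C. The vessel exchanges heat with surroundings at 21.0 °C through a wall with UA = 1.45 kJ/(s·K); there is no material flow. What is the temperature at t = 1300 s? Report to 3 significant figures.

32.1 °C

M c_p dT/dt = −UA(T − T_amb).
dT/dt = (T_ss − T)/τ with T_ss = T_amb = 21.000 °C, τ = M c_p/UA = 526·3.00/1.45 = 1088.3 s.
Solution: T(t) = T_ss + (T₀ − T_ss) e^(−t/τ).
T(1300) = 21.000 + (36.500)·0.30284 = 32.054 °C.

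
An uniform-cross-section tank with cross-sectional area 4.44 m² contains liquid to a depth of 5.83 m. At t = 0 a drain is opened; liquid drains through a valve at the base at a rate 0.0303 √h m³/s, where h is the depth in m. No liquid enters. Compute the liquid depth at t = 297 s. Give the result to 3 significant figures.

1.96 m

A dh/dt = −Q_out = −0.0303 √h.
Separate and integrate: 2(√h − √h₀) = −(0.0303/A) t.
√h = √5.83 − 0.0303·297/(2·4.44) = 2.4145 − 1.0134 = 1.4011.
h = 1.4011² = 1.9632 m.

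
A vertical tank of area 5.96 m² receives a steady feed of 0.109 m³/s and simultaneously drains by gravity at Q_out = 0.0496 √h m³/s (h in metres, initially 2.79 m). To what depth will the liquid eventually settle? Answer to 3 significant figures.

4.83 m

A dh/dt = Q_in − 0.0496 √h. Steady state requires inflow = outflow:
Q_in = 0.0496 √h_ss ⇒ √h_ss = 0.109/0.0496 = 2.1976.
h_ss = 2.1976² = 4.8294 m. (Since h₀ = 2.79 m < h_ss, the level will rise toward this value.)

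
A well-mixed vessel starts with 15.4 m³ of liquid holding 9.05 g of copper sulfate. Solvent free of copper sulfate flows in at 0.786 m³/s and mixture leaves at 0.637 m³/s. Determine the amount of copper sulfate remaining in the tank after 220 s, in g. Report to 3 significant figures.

0.0690 g

Let m(t) be the amount of copper sulfate. Volume: V(t) = V₀ + (Q_in − Q_out) t = 15.4 + 0.14900 t; V(220) = 48.180 m³.
Solute balance: dm/dt = 0 − Q_out C = −Q_out m/V(t).
Separate: dm/m = −Q_out dt/V(t) ⇒ ln(m/m₀) = −(Q_out/(Q_in−Q_out)) ln(V/V₀).
m = m₀ (V₀/V)^(Q_out/(Q_in−Q_out)) = 9.05 × (15.4/48.180)^(4.2752) = 0.069018 g.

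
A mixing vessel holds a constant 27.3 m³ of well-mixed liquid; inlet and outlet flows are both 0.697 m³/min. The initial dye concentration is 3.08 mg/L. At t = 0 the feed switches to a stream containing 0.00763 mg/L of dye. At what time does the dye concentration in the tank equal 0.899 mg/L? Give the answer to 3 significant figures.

48.5 min

Species balance: V dC/dt = Q(C_in − C) ⇒ τ = V/Q = 39.168 min.
C(t) = C_in + (C₀ − C_in) e^(−t/τ). Set C = 0.899 and solve for t:
e^(−t/τ) = (C − C_in)/(C₀ − C_in) = (0.899 − 0.00763)/(3.08 − 0.00763) = 0.29012
t = −τ ln(…) = 39.168 × 1.2374 = 48.468 min.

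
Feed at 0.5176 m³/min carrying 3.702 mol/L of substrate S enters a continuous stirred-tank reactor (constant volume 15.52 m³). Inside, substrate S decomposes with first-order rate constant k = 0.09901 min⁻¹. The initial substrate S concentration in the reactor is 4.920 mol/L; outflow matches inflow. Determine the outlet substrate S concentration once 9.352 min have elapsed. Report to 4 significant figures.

V dC/dt = Q(C_in − C) − k V C.
This is linear with rate a = Q/V + k = 0.132361 min⁻¹.
C_ss = Q C_in/(Q + kV) = 0.932783 mol/L; C(t) = C_ss + (C₀ − C_ss) e^(−a t).
C(9.352) = 0.932783 + (3.98722)·e^(−0.132361·9.352) = 0.932783 + (3.98722)·0.290011 = 2.08912 mol/L.

2.089 mol/L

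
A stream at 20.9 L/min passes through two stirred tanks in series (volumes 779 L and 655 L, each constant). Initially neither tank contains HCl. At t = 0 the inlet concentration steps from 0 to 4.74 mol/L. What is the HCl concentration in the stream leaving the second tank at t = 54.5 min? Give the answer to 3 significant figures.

Time constants: τᵢ = Vᵢ/Q for each well-mixed tank.
τ₁ = 779/20.9 = 37.273 min; τ₂ = 655/20.9 = 31.340 min.
Tank 1: C₁ = C_in(1 − e^(−t/τ₁)). Tank 2 (τ₁ ≠ τ₂): C₂ = C_in[1 − (τ₁ e^(−t/τ₁) − τ₂ e^(−t/τ₂))/(τ₁ − τ₂)].
At t = 54.5: e^(−t/τ₁) = 0.23173, e^(−t/τ₂) = 0.17569.
C₂ = 4.74·[1 − (37.273·0.23173 − 31.340·0.17569)/(5.9330)] = 4.74·0.47230 = 2.2387 mol/L.

2.24 mol/L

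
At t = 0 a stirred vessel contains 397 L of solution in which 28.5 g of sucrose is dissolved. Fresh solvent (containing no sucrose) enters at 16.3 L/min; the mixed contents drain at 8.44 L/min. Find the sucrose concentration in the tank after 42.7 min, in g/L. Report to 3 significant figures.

0.0201 g/L

Let m(t) be the amount of sucrose. Volume: V(t) = V₀ + (Q_in − Q_out) t = 397 + 7.8600 t; V(42.7) = 732.62 L.
No sucrose enters, so dm/dt = −Q_out · (m/V).
dm/m = −Q_out dt/(V₀ + 7.8600 t); integrating gives ln(m/m₀) = −(Q_out/(Q_in−Q_out)) ln(V/V₀).
m = m₀ (V₀/V)^(Q_out/(Q_in−Q_out)) = 28.5 × (397/732.62)^(1.0738) = 14.761 g.
C = m/V = 14.761/732.62 = 0.020148 g/L.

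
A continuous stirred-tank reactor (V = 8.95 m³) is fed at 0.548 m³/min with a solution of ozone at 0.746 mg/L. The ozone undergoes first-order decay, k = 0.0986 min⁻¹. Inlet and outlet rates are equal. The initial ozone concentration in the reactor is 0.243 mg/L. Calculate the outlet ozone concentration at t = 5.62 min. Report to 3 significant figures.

Species balance: V dC/dt = Q C_in − Q C − k V C.
This is linear with rate a = Q/V + k = 0.15983 min⁻¹.
C_ss = Q C_in/(Q + kV) = 0.28579 mg/L; C(t) = C_ss + (C₀ − C_ss) e^(−a t).
C(5.62) = 0.28579 + (-0.042786)·e^(−0.15983·5.62) = 0.28579 + (-0.042786)·0.40729 = 0.26836 mg/L.

0.268 mg/L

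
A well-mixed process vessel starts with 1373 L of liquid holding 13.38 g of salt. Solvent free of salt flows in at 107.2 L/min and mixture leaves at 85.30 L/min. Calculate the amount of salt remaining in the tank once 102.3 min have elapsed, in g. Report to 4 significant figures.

Let m(t) be the amount of salt. Volume: V(t) = V₀ + (Q_in − Q_out) t = 1373 + 21.9000 t; V(102.3) = 3613.37 L.
No salt enters, so dm/dt = −Q_out · (m/V).
Separate: dm/m = −Q_out dt/V(t) ⇒ ln(m/m₀) = −(Q_out/(Q_in−Q_out)) ln(V/V₀).
m = m₀ (V₀/V)^(Q_out/(Q_in−Q_out)) = 13.38 × (1373/3613.37)^(3.89498) = 0.308762 g.

0.3088 g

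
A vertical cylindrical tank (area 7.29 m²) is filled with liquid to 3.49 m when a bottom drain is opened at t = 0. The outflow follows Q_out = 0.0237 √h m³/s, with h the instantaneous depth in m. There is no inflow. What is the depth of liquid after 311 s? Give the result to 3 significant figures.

1.86 m

Volume balance on the tank: A dh/dt = −0.0237 √h.
This is separable: 2 d(√h)/dt = −0.0237/A, so √h = √h₀ − (0.0237/(2A)) t.
√h = √3.49 − 0.0237·311/(2·7.29) = 1.8682 − 0.50553 = 1.3626.
h = 1.3626² = 1.8567 m.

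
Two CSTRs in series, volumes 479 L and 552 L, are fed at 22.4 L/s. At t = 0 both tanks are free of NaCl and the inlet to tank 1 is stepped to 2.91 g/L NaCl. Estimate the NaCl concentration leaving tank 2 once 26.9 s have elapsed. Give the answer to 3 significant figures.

Time constants: τᵢ = Vᵢ/Q for each well-mixed tank.
τ₁ = 479/22.4 = 21.384 s; τ₂ = 552/22.4 = 24.643 s.
Tank 1: C₁ = C_in(1 − e^(−t/τ₁)). Tank 2 (τ₁ ≠ τ₂): C₂ = C_in[1 − (τ₁ e^(−t/τ₁) − τ₂ e^(−t/τ₂))/(τ₁ − τ₂)].
At t = 26.9: e^(−t/τ₁) = 0.28423, e^(−t/τ₂) = 0.33568.
C₂ = 2.91·[1 − (21.384·0.28423 − 24.643·0.33568)/(-3.2589)] = 2.91·0.32675 = 0.95084 g/L.

0.951 g/L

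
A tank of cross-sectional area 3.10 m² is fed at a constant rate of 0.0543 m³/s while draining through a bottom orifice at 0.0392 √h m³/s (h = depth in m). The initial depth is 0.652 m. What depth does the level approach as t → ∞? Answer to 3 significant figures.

1.92 m

Mass balance (ρ constant): A dh/dt = Q_in − 0.0392 √h. At steady state dh/dt = 0:
Q_in = 0.0392 √h_ss ⇒ √h_ss = 0.0543/0.0392 = 1.3852.
h_ss = 1.3852² = 1.9188 m. (Since h₀ = 0.652 m < h_ss, the level will rise toward this value.)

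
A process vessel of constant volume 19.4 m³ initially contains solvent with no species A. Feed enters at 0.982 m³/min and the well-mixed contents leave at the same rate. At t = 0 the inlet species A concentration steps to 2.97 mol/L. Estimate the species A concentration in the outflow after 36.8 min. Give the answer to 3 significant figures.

Accumulation = in − out for the solute gives V dC/dt = Q(C_in − C).
Rewrite as dC/dt + C/τ = C_in/τ, τ = V/Q = 19.756 min.
C approaches C_in exponentially: C(t) = C_in + (C₀ − C_in) e^(−t/τ).
C(36.8) = 2.97 + (0 − 2.97)·e^(−36.8/19.756) = 2.97 + (-2.9700)·0.15524 = 2.5089 mol/L.

2.51 mol/L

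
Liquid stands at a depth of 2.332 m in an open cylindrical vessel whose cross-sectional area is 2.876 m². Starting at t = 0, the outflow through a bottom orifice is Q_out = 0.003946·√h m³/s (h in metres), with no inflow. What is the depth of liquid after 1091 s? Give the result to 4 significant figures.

Volume balance on the tank: A dh/dt = −0.003946 √h.
This is separable: 2 d(√h)/dt = −0.003946/A, so √h = √h₀ − (0.003946/(2A)) t.
√h = √2.332 − 0.003946·1091/(2·2.876) = 1.52709 − 0.748450 = 0.778638.
h = 0.778638² = 0.606278 m.

0.6063 m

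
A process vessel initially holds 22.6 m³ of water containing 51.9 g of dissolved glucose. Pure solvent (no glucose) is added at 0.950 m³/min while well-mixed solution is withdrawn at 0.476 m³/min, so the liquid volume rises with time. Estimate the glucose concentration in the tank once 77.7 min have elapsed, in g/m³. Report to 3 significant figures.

Let m(t) be the amount of glucose. Volume: V(t) = V₀ + (Q_in − Q_out) t = 22.6 + 0.47400 t; V(77.7) = 59.430 m³.
Solute balance: dm/dt = 0 − Q_out C = −Q_out m/V(t).
dm/m = −Q_out dt/(V₀ + 0.47400 t); integrating gives ln(m/m₀) = −(Q_out/(Q_in−Q_out)) ln(V/V₀).
m = m₀ (V₀/V)^(Q_out/(Q_in−Q_out)) = 51.9 × (22.6/59.430)^(1.0042) = 19.656 g.
C = m/V = 19.656/59.430 = 0.33075 g/m³.

0.331 g/m³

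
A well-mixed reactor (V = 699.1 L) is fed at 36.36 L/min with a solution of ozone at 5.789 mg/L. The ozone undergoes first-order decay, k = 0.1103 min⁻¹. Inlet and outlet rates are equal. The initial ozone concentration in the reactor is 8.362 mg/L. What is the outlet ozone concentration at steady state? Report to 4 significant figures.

Species balance: V dC/dt = Q C_in − Q C − k V C.
Steady state (dC/dt = 0): C_ss = Q C_in/(Q + kV) = C_in/(1 + kV/Q).
C_ss = 36.36·5.789/(36.36 + 0.1103·699.1) = 210.488/113.471 = 1.85500 mg/L.

1.855 mg/L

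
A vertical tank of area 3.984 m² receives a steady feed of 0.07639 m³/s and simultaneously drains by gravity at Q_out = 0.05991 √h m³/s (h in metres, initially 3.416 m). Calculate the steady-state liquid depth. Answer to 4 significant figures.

Unsteady balance on liquid volume: A dh/dt = Q_in − 0.05991 √h. At steady state dh/dt = 0:
Q_in = 0.05991 √h_ss ⇒ √h_ss = 0.07639/0.05991 = 1.27508.
h_ss = 1.27508² = 1.62583 m. (Since h₀ = 3.416 m > h_ss, the level will fall toward this value.)

1.626 m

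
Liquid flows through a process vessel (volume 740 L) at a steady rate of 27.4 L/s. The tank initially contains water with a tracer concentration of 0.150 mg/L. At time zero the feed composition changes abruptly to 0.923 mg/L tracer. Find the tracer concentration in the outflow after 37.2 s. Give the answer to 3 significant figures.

Species balance on the tank: V dC/dt = Q(C_in − C).
So dC/dt = (C_in − C)/τ with τ = V/Q = 740/27.4 = 27.007 s.
This is linear first-order; C(t) = C_in + (C₀ − C_in) e^(−t/τ).
C(37.2) = 0.923 + (0.150 − 0.923)·e^(−37.2/27.007) = 0.923 + (-0.77300)·0.25223 = 0.72802 mg/L.

0.728 mg/L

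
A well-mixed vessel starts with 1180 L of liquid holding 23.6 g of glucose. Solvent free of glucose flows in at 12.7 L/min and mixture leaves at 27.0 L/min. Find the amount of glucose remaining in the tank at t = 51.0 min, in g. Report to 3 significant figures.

3.83 g

Total volume: dV/dt = Q_in − Q_out = -14.300 L/min, so V(t) = 1180 − 14.300 t and V(51.0) = 450.70 L.
Species balance (pure solvent in): dm/dt = −Q_out · m/V(t).
Separate: dm/m = −Q_out dt/V(t) ⇒ ln(m/m₀) = −(Q_out/(Q_in−Q_out)) ln(V/V₀).
m = m₀ (V₀/V)^(Q_out/(Q_in−Q_out)) = 23.6 × (1180/450.70)^(-1.8881) = 3.8343 g.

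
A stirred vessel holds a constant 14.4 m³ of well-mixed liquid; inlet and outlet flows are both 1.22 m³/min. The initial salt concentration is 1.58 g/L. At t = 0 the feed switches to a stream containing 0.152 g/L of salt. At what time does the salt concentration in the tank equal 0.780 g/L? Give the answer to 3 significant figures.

9.70 min

Species balance: V dC/dt = Q(C_in − C) ⇒ τ = V/Q = 11.803 min.
C(t) = C_in + (C₀ − C_in) e^(−t/τ). Set C = 0.780 and solve for t:
e^(−t/τ) = (C − C_in)/(C₀ − C_in) = (0.780 − 0.152)/(1.58 − 0.152) = 0.43978
t = −τ ln(…) = 11.803 × 0.82149 = 9.6963 min.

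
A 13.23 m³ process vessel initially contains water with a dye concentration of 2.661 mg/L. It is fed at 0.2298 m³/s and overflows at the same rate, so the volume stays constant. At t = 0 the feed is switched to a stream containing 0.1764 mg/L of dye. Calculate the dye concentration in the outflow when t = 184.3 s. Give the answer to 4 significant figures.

0.2776 mg/L

Mass balance on the solute (V constant): V dC/dt = Q(C_in − C).
Rewrite as dC/dt + C/τ = C_in/τ, τ = V/Q = 57.5718 s.
This is linear first-order; C(t) = C_in + (C₀ − C_in) e^(−t/τ).
C(184.3) = 0.1764 + (2.661 − 0.1764)·e^(−184.3/57.5718) = 0.1764 + (2.48460)·0.0407125 = 0.277554 mg/L.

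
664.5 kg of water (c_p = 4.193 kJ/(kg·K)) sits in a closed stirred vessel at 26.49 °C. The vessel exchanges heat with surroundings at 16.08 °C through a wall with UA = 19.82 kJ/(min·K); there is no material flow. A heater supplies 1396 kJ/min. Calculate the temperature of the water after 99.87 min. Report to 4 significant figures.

Unsteady energy balance on the tank contents: M c_p dT/dt = −UA(T − T_amb) + Q̇.
dT/dt = (T_ss − T)/τ with T_ss = T_amb + Q̇/UA = 16.08 + 1396/19.82 = 86.5139 °C, τ = M c_p/UA = 664.5·4.193/19.82 = 140.578 min.
Solution: T(t) = T_ss + (T₀ − T_ss) e^(−t/τ).
T(99.87) = 86.5139 + (-60.0239)·0.491435 = 57.0161 °C.

57.02 °C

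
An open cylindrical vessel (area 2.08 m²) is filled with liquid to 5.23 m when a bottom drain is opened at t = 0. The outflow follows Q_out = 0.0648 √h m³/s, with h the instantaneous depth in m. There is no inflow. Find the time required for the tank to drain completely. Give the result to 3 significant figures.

Mass balance (ρ constant): A dh/dt = −0.0648 √h.
∫ h^(−1/2) dh = −(0.0648/A) ∫ dt, giving 2√h = 2√h₀ − (0.0648/A) t.
Set h = 0: 2√h₀ = (0.0648/A) t_empty ⇒ t_empty = 2A√h₀/0.0648.
t_empty = 2·2.08·√5.23/0.0648 = 4.1600·2.2869/0.0648 = 146.81 s.

147 s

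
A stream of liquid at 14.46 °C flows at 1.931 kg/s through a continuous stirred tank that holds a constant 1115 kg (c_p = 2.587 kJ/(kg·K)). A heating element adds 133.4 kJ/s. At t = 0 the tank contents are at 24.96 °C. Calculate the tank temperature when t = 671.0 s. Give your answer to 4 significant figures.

36.09 °C

Unsteady energy balance on the tank contents: M c_p dT/dt = ṁ c_p (T_in − T) + 133.4.
τ = M/ṁ = 577.421 s; T_ss = T_in + Q̇/(ṁ c_p) = 14.46 + 133.4/(1.931·2.587) = 41.1640 °C.
T approaches T_ss exponentially: T(t) = T_ss + (T₀ − T_ss) e^(−t/τ).
T(671.0) = 41.1640 + (-16.2040)·e^(−671.0/577.421) = 41.1640 + (-16.2040)·0.312840 = 36.0948 °C.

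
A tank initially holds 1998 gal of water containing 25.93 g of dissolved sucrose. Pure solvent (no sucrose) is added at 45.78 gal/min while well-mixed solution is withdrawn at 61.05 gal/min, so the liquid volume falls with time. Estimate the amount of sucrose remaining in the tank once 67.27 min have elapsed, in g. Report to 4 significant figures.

1.447 g

Total volume: dV/dt = Q_in − Q_out = -15.2700 gal/min, so V(t) = 1998 − 15.2700 t and V(67.27) = 970.787 gal.
No sucrose enters, so dm/dt = −Q_out · (m/V).
Separate: dm/m = −Q_out dt/V(t) ⇒ ln(m/m₀) = −(Q_out/(Q_in−Q_out)) ln(V/V₀).
m = m₀ (V₀/V)^(Q_out/(Q_in−Q_out)) = 25.93 × (1998/970.787)^(-3.99804) = 1.44721 g.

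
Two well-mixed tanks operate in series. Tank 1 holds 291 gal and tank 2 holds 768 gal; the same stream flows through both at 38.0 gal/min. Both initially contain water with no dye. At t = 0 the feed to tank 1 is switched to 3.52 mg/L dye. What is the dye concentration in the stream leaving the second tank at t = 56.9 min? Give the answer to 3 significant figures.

Each tank obeys Vᵢ dCᵢ/dt = Q(Cᵢ₋₁ − Cᵢ), so τᵢ = Vᵢ/Q.
τ₁ = 291/38.0 = 7.6579 min; τ₂ = 768/38.0 = 20.211 min.
Tank 1: C₁ = C_in(1 − e^(−t/τ₁)). Tank 2 (τ₁ ≠ τ₂): C₂ = C_in[1 − (τ₁ e^(−t/τ₁) − τ₂ e^(−t/τ₂))/(τ₁ − τ₂)].
At t = 56.9: e^(−t/τ₁) = 0.00059304, e^(−t/τ₂) = 0.059883.
C₂ = 3.52·[1 − (7.6579·0.00059304 − 20.211·0.059883)/(-12.553)] = 3.52·0.90395 = 3.1819 mg/L.

3.18 mg/L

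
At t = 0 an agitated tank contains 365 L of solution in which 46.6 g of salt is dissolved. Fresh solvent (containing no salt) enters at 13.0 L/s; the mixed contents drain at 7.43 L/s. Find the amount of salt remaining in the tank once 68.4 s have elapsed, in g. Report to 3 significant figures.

Total volume: dV/dt = Q_in − Q_out = 5.5700 L/s, so V(t) = 365 + 5.5700 t and V(68.4) = 745.99 L.
Species balance (pure solvent in): dm/dt = −Q_out · m/V(t).
dm/m = −Q_out dt/(V₀ + 5.5700 t); integrating gives ln(m/m₀) = −(Q_out/(Q_in−Q_out)) ln(V/V₀).
m = m₀ (V₀/V)^(Q_out/(Q_in−Q_out)) = 46.6 × (365/745.99)^(1.3339) = 17.959 g.

18.0 g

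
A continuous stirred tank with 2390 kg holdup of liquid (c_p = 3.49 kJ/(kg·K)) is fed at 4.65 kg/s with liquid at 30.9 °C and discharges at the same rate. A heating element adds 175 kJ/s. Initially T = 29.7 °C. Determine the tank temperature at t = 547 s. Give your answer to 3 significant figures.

37.5 °C

M c_p dT/dt = ṁ c_p (T_in − T) + Q̇.
Rearrange: dT/dt = (T_ss − T)/τ with τ = M/ṁ = 513.98 s and T_ss = T_in + Q̇/(ṁ c_p) = 41.683 °C.
This is linear first-order; T(t) = T_ss + (T₀ − T_ss) e^(−t/τ).
T(547) = 41.683 + (-11.983)·e^(−547/513.98) = 41.683 + (-11.983)·0.34499 = 37.549 °C.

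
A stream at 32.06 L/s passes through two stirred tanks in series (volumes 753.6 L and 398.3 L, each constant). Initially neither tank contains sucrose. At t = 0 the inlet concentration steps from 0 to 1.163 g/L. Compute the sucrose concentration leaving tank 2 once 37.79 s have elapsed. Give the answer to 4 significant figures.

0.7310 g/L

Species balance on tank i: dCᵢ/dt = (Cᵢ₋₁ − Cᵢ)/τᵢ with τᵢ = Vᵢ/Q.
τ₁ = 753.6/32.06 = 23.5059 s; τ₂ = 398.3/32.06 = 12.4236 s.
Tank 1: C₁ = C_in(1 − e^(−t/τ₁)). Tank 2 (τ₁ ≠ τ₂): C₂ = C_in[1 − (τ₁ e^(−t/τ₁) − τ₂ e^(−t/τ₂))/(τ₁ − τ₂)].
At t = 37.79: e^(−t/τ₁) = 0.200352, e^(−t/τ₂) = 0.0477490.
C₂ = 1.163·[1 − (23.5059·0.200352 − 12.4236·0.0477490)/(11.0823)] = 1.163·0.628576 = 0.731034 g/L.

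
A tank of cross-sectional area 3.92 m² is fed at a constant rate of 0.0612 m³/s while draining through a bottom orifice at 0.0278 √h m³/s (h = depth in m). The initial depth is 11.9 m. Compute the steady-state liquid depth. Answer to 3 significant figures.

4.85 m

Accumulation of liquid (constant cross-section A): A dh/dt = Q_in − 0.0278 √h. At steady state dh/dt = 0:
Q_in = 0.0278 √h_ss ⇒ √h_ss = 0.0612/0.0278 = 2.2014.
h_ss = 2.2014² = 4.8463 m. (Since h₀ = 11.9 m > h_ss, the level will fall toward this value.)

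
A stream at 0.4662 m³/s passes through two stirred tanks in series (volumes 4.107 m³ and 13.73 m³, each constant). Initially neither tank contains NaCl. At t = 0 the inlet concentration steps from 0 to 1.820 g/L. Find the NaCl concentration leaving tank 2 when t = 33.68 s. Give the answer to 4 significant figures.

Time constants: τᵢ = Vᵢ/Q for each well-mixed tank.
τ₁ = 4.107/0.4662 = 8.80952 s; τ₂ = 13.73/0.4662 = 29.4509 s.
Solving the cascade with C₁(0)=C₂(0)=0 gives C₂(t) = C_in[1 − (τ₁ e^(−t/τ₁) − τ₂ e^(−t/τ₂))/(τ₁ − τ₂)].
At t = 33.68: e^(−t/τ₁) = 0.0218592, e^(−t/τ₂) = 0.318670.
C₂ = 1.820·[1 − (8.80952·0.0218592 − 29.4509·0.318670)/(-20.6414)] = 1.820·0.554654 = 1.00947 g/L.

1.009 g/L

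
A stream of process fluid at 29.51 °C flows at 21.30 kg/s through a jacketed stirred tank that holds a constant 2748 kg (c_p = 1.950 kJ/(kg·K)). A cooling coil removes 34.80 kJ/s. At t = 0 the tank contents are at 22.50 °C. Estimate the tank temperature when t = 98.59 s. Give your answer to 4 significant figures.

M c_p dT/dt = ṁ c_p (T_in − T) − Q̇.
τ = M/ṁ = 129.014 s; T_ss = T_in − Q̇/(ṁ c_p) = 29.51 − 34.80/(21.30·1.950) = 28.6722 °C.
Solution: T(t) = T_ss + (T₀ − T_ss) e^(−t/τ).
T(98.59) = 28.6722 + (-6.17215)·e^(−98.59/129.014) = 28.6722 + (-6.17215)·0.465716 = 25.7977 °C.

25.80 °C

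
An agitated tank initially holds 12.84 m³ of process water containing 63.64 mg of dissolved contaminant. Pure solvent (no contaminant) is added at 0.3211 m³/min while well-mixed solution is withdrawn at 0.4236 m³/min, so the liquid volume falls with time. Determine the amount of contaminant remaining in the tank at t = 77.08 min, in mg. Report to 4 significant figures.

1.228 mg

Total volume: dV/dt = Q_in − Q_out = -0.102500 m³/min, so V(t) = 12.84 − 0.102500 t and V(77.08) = 4.93930 m³.
Solute balance: dm/dt = 0 − Q_out C = −Q_out m/V(t).
Separate: dm/m = −Q_out dt/V(t) ⇒ ln(m/m₀) = −(Q_out/(Q_in−Q_out)) ln(V/V₀).
m = m₀ (V₀/V)^(Q_out/(Q_in−Q_out)) = 63.64 × (12.84/4.93930)^(-4.13268) = 1.22767 mg.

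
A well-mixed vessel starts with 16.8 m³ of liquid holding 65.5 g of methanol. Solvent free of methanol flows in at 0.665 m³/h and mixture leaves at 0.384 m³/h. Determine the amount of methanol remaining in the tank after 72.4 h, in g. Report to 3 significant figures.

Total volume: dV/dt = Q_in − Q_out = 0.28100 m³/h, so V(t) = 16.8 + 0.28100 t and V(72.4) = 37.144 m³.
Species balance (pure solvent in): dm/dt = −Q_out · m/V(t).
dm/m = −Q_out dt/(V₀ + 0.28100 t); integrating gives ln(m/m₀) = −(Q_out/(Q_in−Q_out)) ln(V/V₀).
m = m₀ (V₀/V)^(Q_out/(Q_in−Q_out)) = 65.5 × (16.8/37.144)^(1.3665) = 22.149 g.

22.1 g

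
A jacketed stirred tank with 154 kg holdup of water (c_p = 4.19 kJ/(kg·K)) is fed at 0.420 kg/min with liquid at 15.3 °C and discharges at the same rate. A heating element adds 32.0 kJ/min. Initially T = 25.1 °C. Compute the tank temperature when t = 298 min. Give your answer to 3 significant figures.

29.8 °C

Unsteady energy balance on the tank contents: M c_p dT/dt = ṁ c_p (T_in − T) + 32.0.
τ = M/ṁ = 366.67 min; T_ss = T_in + Q̇/(ṁ c_p) = 15.3 + 32.0/(0.420·4.19) = 33.484 °C.
This is linear first-order; T(t) = T_ss + (T₀ − T_ss) e^(−t/τ).
T(298) = 33.484 + (-8.3839)·e^(−298/366.67) = 33.484 + (-8.3839)·0.44365 = 29.764 °C.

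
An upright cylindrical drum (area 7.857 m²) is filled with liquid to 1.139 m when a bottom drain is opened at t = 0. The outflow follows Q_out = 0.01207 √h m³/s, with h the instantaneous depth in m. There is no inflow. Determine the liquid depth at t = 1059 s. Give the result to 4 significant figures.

With no inflow, A dh/dt = −0.01207 √h.
∫ h^(−1/2) dh = −(0.01207/A) ∫ dt, giving 2√h = 2√h₀ − (0.01207/A) t.
√h = √1.139 − 0.01207·1059/(2·7.857) = 1.06724 − 0.813423 = 0.253816.
h = 0.253816² = 0.0644227 m.

0.06442 m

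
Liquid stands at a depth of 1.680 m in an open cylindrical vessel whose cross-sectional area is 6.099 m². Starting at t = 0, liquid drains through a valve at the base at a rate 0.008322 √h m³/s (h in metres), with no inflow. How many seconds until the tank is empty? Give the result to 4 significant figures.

With no inflow, A dh/dt = −0.008322 √h.
∫ h^(−1/2) dh = −(0.008322/A) ∫ dt, giving 2√h = 2√h₀ − (0.008322/A) t.
Tank is empty when √h = 0: t_empty = 2A√h₀/0.008322.
t_empty = 2·6.099·√1.680/0.008322 = 12.1980·1.29615/0.008322 = 1899.83 s.

1900 s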